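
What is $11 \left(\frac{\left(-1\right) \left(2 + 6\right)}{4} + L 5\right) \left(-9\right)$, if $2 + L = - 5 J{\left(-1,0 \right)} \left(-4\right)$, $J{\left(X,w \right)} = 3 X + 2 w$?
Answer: $30888$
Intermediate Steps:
$J{\left(X,w \right)} = 2 w + 3 X$
$L = -62$ ($L = -2 + - 5 \left(2 \cdot 0 + 3 \left(-1\right)\right) \left(-4\right) = -2 + - 5 \left(0 - 3\right) \left(-4\right) = -2 + \left(-5\right) \left(-3\right) \left(-4\right) = -2 + 15 \left(-4\right) = -2 - 60 = -62$)
$11 \left(\frac{\left(-1\right) \left(2 + 6\right)}{4} + L 5\right) \left(-9\right) = 11 \left(\frac{\left(-1\right) \left(2 + 6\right)}{4} - 310\right) \left(-9\right) = 11 \left(\left(-1\right) 8 \cdot \frac{1}{4} - 310\right) \left(-9\right) = 11 \left(\left(-8\right) \frac{1}{4} - 310\right) \left(-9\right) = 11 \left(-2 - 310\right) \left(-9\right) = 11 \left(-312\right) \left(-9\right) = \left(-3432\right) \left(-9\right) = 30888$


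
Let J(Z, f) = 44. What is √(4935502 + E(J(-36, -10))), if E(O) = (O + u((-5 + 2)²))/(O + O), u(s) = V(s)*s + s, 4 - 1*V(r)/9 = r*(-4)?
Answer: √9555204318/44 ≈ 2221.6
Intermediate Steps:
V(r) = 36 + 36*r (V(r) = 36 - 9*r*(-4) = 36 - (-36)*r = 36 + 36*r)
u(s) = s + s*(36 + 36*s) (u(s) = (36 + 36*s)*s + s = s*(36 + 36*s) + s = s + s*(36 + 36*s))
E(O) = (3249 + O)/(2*O) (E(O) = (O + (-5 + 2)²*(37 + 36*(-5 + 2)²))/(O + O) = (O + (-3)²*(37 + 36*(-3)²))/((2*O)) = (O + 9*(37 + 36*9))*(1/(2*O)) = (O + 9*(37 + 324))*(1/(2*O)) = (O + 9*361)*(1/(2*O)) = (O + 3249)*(1/(2*O)) = (3249 + O)*(1/(2*O)) = (3249 + O)/(2*O))
√(4935502 + E(J(-36, -10))) = √(4935502 + (½)*(3249 + 44)/44) = √(4935502 + (½)*(1/44)*3293) = √(4935502 + 3293/88) = √(434327469/88) = √9555204318/44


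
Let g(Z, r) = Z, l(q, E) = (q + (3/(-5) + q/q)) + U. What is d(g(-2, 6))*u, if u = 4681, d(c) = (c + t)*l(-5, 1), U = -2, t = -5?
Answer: 1081311/5 ≈ 2.1626e+5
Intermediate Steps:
l(q, E) = -8/5 + q (l(q, E) = (q + (3/(-5) + q/q)) - 2 = (q + (3*(-⅕) + 1)) - 2 = (q + (-⅗ + 1)) - 2 = (q + ⅖) - 2 = (⅖ + q) - 2 = -8/5 + q)
d(c) = 33 - 33*c/5 (d(c) = (c - 5)*(-8/5 - 5) = (-5 + c)*(-33/5) = 33 - 33*c/5)
d(g(-2, 6))*u = (33 - 33/5*(-2))*4681 = (33 + 66/5)*4681 = (231/5)*4681 = 1081311/5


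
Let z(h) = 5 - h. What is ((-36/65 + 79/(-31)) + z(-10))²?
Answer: 574752676/4060225 ≈ 141.56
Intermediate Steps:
((-36/65 + 79/(-31)) + z(-10))² = ((-36/65 + 79/(-31)) + (5 - 1*(-10)))² = ((-36*1/65 + 79*(-1/31)) + (5 + 10))² = ((-36/65 - 79/31) + 15)² = (-6251/2015 + 15)² = (23974/2015)² = 574752676/4060225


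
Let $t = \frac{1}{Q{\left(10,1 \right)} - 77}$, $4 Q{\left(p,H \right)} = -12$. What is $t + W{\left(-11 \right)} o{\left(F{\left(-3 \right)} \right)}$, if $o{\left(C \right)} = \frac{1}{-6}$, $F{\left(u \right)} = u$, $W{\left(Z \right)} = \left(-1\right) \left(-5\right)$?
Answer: $- \frac{203}{240} \approx -0.84583$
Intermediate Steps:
$Q{\left(p,H \right)} = -3$ ($Q{\left(p,H \right)} = \frac{1}{4} \left(-12\right) = -3$)
$W{\left(Z \right)} = 5$
$o{\left(C \right)} = - \frac{1}{6}$
$t = - \frac{1}{80}$ ($t = \frac{1}{-3 - 77} = \frac{1}{-80} = - \frac{1}{80} \approx -0.0125$)
$t + W{\left(-11 \right)} o{\left(F{\left(-3 \right)} \right)} = - \frac{1}{80} + 5 \left(- \frac{1}{6}\right) = - \frac{1}{80} - \frac{5}{6} = - \frac{203}{240}$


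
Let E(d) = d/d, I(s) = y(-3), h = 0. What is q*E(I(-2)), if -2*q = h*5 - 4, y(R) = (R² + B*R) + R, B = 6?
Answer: 2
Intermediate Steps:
y(R) = R² + 7*R (y(R) = (R² + 6*R) + R = R² + 7*R)
I(s) = -12 (I(s) = -3*(7 - 3) = -3*4 = -12)
E(d) = 1
q = 2 (q = -(0*5 - 4)/2 = -(0 - 4)/2 = -½*(-4) = 2)
q*E(I(-2)) = 2*1 = 2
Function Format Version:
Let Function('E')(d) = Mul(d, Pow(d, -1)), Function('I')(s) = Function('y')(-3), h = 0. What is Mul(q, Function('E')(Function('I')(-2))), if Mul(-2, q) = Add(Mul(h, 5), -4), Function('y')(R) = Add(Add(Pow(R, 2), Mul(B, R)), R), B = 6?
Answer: 2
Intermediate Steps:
Function('y')(R) = Add(Pow(R, 2), Mul(7, R)) (Function('y')(R) = Add(Add(Pow(R, 2), Mul(6, R)), R) = Add(Pow(R, 2), Mul(7, R)))
Function('I')(s) = -12 (Function('I')(s) = Mul(-3, Add(7, -3)) = Mul(-3, 4) = -12)
Function('E')(d) = 1
q = 2 (q = Mul(Rational(-1, 2), Add(Mul(0, 5), -4)) = Mul(Rational(-1, 2), Add(0, -4)) = Mul(Rational(-1, 2), -4) = 2)
Mul(q, Function('E')(Function('I')(-2))) = Mul(2, 1) = 2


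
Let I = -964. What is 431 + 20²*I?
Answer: -385169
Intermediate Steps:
431 + 20²*I = 431 + 20²*(-964) = 431 + 400*(-964) = 431 - 385600 = -385169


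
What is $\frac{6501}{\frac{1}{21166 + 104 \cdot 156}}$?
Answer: $243072390$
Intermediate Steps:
$\frac{6501}{\frac{1}{21166 + 104 \cdot 156}} = \frac{6501}{\frac{1}{21166 + 16224}} = \frac{6501}{\frac{1}{37390}} = 6501 \frac{1}{\frac{1}{37390}} = 6501 \cdot 37390 = 243072390$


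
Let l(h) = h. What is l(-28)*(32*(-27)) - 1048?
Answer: 23144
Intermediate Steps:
l(-28)*(32*(-27)) - 1048 = -896*(-27) - 1048 = -28*(-864) - 1048 = 24192 - 1048 = 23144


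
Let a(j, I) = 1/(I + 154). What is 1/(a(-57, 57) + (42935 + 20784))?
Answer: 211/13444710 ≈ 1.5694e-5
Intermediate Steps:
a(j, I) = 1/(154 + I)
1/(a(-57, 57) + (42935 + 20784)) = 1/(1/(154 + 57) + (42935 + 20784)) = 1/(1/211 + 63719) = 1/(13444710/211) = 211/13444710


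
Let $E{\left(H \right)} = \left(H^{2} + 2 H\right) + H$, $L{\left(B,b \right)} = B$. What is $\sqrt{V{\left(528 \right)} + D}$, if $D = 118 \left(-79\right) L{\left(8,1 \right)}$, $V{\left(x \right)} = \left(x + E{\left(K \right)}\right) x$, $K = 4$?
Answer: $4 \sqrt{13687} \approx 467.97$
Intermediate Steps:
$E{\left(H \right)} = H^{2} + 3 H$
$V{\left(x \right)} = x \left(28 + x\right)$ ($V{\left(x \right)} = \left(x + 4 \left(3 + 4\right)\right) x = \left(x + 4 \cdot 7\right) x = \left(x + 28\right) x = \left(28 + x\right) x = x \left(28 + x\right)$)
$D = -74576$ ($D = 118 \left(-79\right) 8 = \left(-9322\right) 8 = -74576$)
$\sqrt{V{\left(528 \right)} + D} = \sqrt{528 \left(28 + 528\right) - 74576} = \sqrt{528 \cdot 556 - 74576} = \sqrt{293568 - 74576} = \sqrt{218992} = 4 \sqrt{13687}$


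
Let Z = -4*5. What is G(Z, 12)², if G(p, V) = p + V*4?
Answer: 784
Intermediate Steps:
Z = -20
G(p, V) = p + 4*V
G(Z, 12)² = (-20 + 4*12)² = (-20 + 48)² = 28² = 784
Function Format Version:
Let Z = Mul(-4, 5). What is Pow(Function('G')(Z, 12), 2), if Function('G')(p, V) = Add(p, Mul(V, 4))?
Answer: 784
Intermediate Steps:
Z = -20
Function('G')(p, V) = Add(p, Mul(4, V))
Pow(Function('G')(Z, 12), 2) = Pow(Add(-20, Mul(4, 12)), 2) = Pow(Add(-20, 48), 2) = Pow(28, 2) = 784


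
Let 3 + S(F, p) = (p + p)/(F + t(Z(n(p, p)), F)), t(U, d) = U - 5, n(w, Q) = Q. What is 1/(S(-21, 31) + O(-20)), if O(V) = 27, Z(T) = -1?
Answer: 27/586 ≈ 0.046075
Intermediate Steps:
t(U, d) = -5 + U
S(F, p) = -3 + 2*p/(-6 + F) (S(F, p) = -3 + (p + p)/(F + (-5 - 1)) = -3 + (2*p)/(F - 6) = -3 + (2*p)/(-6 + F) = -3 + 2*p/(-6 + F))
1/(S(-21, 31) + O(-20)) = 1/((18 - 3*(-21) + 2*31)/(-6 - 21) + 27) = 1/((18 + 63 + 62)/(-27) + 27) = 1/(-1/27*143 + 27) = 1/(-143/27 + 27) = 1/(586/27) = 27/586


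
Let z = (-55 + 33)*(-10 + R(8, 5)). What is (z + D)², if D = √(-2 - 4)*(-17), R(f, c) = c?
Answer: 10366 - 3740*I*√6 ≈ 10366.0 - 9161.1*I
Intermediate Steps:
z = 110 (z = (-55 + 33)*(-10 + 5) = -22*(-5) = 110)
D = -17*I*√6 (D = √(-6)*(-17) = (I*√6)*(-17) = -17*I*√6 ≈ -41.641*I)
(z + D)² = (110 - 17*I*√6)²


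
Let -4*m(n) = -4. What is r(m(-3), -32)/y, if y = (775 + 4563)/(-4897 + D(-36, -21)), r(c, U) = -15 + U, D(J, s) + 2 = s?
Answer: 115620/2669 ≈ 43.320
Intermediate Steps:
D(J, s) = -2 + s
m(n) = 1 (m(n) = -¼*(-4) = 1)
y = -2669/2460 (y = (775 + 4563)/(-4897 + (-2 - 21)) = 5338/(-4897 - 23) = 5338/(-4920) = 5338*(-1/4920) = -2669/2460 ≈ -1.0850)
r(m(-3), -32)/y = (-15 - 32)/(-2669/2460) = -47*(-2460/2669) = 115620/2669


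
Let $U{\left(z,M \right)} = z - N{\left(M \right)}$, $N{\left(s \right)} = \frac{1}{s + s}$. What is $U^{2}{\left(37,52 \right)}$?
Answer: $\frac{14799409}{10816} \approx 1368.3$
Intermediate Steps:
$N{\left(s \right)} = \frac{1}{2 s}$
$U{\left(z,M \right)} = z - \frac{1}{2 M}$
$U^{2}{\left(37,52 \right)} = \left(37 - \frac{1}{2 \cdot 52}\right)^{2} = \left(37 - \frac{1}{104}\right)^{2} = \left(\frac{3847}{104}\right)^{2} = \frac{14799409}{10816}$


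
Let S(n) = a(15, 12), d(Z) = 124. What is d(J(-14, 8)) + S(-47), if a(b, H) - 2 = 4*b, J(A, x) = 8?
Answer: 186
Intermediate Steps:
a(b, H) = 2 + 4*b
S(n) = 62 (S(n) = 2 + 4*15 = 2 + 60 = 62)
d(J(-14, 8)) + S(-47) = 124 + 62 = 186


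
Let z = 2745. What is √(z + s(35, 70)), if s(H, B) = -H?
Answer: √2710 ≈ 52.058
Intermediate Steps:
√(z + s(35, 70)) = √(2745 - 1*35) = √(2745 - 35) = √2710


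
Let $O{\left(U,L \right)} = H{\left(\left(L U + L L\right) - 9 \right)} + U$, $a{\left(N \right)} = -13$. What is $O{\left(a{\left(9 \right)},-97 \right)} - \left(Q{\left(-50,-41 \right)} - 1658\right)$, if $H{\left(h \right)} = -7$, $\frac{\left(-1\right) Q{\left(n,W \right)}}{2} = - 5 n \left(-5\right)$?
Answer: $-862$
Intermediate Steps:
$Q{\left(n,W \right)} = - 50 n$ ($Q{\left(n,W \right)} = - 2 - 5 n \left(-5\right) = - 2 \cdot 25 n = - 50 n$)
$O{\left(U,L \right)} = -7 + U$
$O{\left(a{\left(9 \right)},-97 \right)} - \left(Q{\left(-50,-41 \right)} - 1658\right) = \left(-7 - 13\right) - \left(\left(-50\right) \left(-50\right) - 1658\right) = -20 - \left(2500 - 1658\right) = -20 - 842 = -862$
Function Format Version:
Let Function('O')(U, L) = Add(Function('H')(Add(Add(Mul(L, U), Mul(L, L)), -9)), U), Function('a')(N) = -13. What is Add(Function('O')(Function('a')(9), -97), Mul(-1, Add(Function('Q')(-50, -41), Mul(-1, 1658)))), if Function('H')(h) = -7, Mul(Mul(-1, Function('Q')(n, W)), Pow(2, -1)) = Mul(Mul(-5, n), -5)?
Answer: -862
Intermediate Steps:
Function('Q')(n, W) = Mul(-50, n) (Function('Q')(n, W) = Mul(-2, Mul(Mul(-5, n), -5)) = Mul(-2, Mul(25, n)) = Mul(-50, n))
Function('O')(U, L) = Add(-7, U)
Add(Function('O')(Function('a')(9), -97), Mul(-1, Add(Function('Q')(-50, -41), Mul(-1, 1658)))) = Add(Add(-7, -13), Mul(-1, Add(Mul(-50, -50), Mul(-1, 1658)))) = Add(-20, Mul(-1, Add(2500, -1658))) = Add(-20, Mul(-1, 842)) = Add(-20, -842) = -862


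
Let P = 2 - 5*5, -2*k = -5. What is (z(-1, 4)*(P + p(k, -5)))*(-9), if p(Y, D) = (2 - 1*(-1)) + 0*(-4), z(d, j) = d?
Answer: -180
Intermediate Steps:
k = 5/2 (k = -½*(-5) = 5/2 ≈ 2.5000)
P = -23 (P = 2 - 25 = -23)
p(Y, D) = 3 (p(Y, D) = (2 + 1) + 0 = 3 + 0 = 3)
(z(-1, 4)*(P + p(k, -5)))*(-9) = -(-23 + 3)*(-9) = -1*(-20)*(-9) = 20*(-9) = -180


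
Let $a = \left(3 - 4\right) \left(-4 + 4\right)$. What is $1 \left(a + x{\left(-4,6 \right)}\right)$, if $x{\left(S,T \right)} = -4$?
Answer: $-4$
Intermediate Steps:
$a = 0$ ($a = \left(-1\right) 0 = 0$)
$1 \left(a + x{\left(-4,6 \right)}\right) = 1 \left(0 - 4\right) = 1 \left(-4\right) = -4$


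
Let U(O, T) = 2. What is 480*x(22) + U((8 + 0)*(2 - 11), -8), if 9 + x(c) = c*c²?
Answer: 5106722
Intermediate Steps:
x(c) = -9 + c³ (x(c) = -9 + c*c² = -9 + c³)
480*x(22) + U((8 + 0)*(2 - 11), -8) = 480*(-9 + 22³) + 2 = 480*(-9 + 10648) + 2 = 480*10639 + 2 = 5106720 + 2 = 5106722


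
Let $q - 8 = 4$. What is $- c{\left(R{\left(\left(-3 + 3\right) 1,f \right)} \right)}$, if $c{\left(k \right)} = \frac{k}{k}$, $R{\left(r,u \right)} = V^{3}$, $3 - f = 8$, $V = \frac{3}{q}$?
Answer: $-1$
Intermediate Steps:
$q = 12$ ($q = 8 + 4 = 12$)
$V = \frac{1}{4}$ ($V = \frac{3}{12} = 3 \cdot \frac{1}{12} = \frac{1}{4} \approx 0.25$)
$f = -5$ ($f = 3 - 8 = -5$)
$R{\left(r,u \right)} = \frac{1}{64}$ ($R{\left(r,u \right)} = \left(\frac{1}{4}\right)^{3} = \frac{1}{64}$)
$c{\left(k \right)} = 1$
$- c{\left(R{\left(\left(-3 + 3\right) 1,f \right)} \right)} = \left(-1\right) 1 = -1$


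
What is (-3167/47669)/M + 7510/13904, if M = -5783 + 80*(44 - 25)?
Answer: 763086632969/1412736407544 ≈ 0.54015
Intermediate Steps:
M = -4263 (M = -5783 + 80*19 = -5783 + 1520 = -4263)
(-3167/47669)/M + 7510/13904 = -3167/47669/(-4263) + 7510/13904 = -3167*1/47669*(-1/4263) + 7510*(1/13904) = -3167/47669*(-1/4263) + 3755/6952 = 3167/203212947 + 3755/6952 = 763086632969/1412736407544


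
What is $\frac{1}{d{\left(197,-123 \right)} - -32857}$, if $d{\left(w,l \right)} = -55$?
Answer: $\frac{1}{32802} \approx 3.0486 \cdot 10^{-5}$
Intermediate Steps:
$\frac{1}{d{\left(197,-123 \right)} - -32857} = \frac{1}{-55 - -32857} = \frac{1}{-55 + 32857} = \frac{1}{32802}$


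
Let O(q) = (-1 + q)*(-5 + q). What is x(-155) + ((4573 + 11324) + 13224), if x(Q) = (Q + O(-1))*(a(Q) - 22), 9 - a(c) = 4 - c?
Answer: 53717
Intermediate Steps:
a(c) = 5 + c (a(c) = 9 - (4 - c) = 9 + (-4 + c) = 5 + c)
x(Q) = (-17 + Q)*(12 + Q) (x(Q) = (Q + (5 + (-1)² - 6*(-1)))*((5 + Q) - 22) = (Q + (5 + 1 + 6))*(-17 + Q) = (Q + 12)*(-17 + Q) = (12 + Q)*(-17 + Q) = (-17 + Q)*(12 + Q))
x(-155) + ((4573 + 11324) + 13224) = (-204 + (-155)² - 5*(-155)) + ((4573 + 11324) + 13224) = (-204 + 24025 + 775) + (15897 + 13224) = 24596 + 29121 = 53717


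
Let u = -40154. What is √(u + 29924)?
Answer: I*√10230 ≈ 101.14*I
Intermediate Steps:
√(u + 29924) = √(-40154 + 29924) = √(-10230) = I*√10230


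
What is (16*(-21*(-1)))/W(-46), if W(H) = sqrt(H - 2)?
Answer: -28*I*sqrt(3) ≈ -48.497*I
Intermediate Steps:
W(H) = sqrt(-2 + H)
(16*(-21*(-1)))/W(-46) = (16*(-21*(-1)))/(sqrt(-2 - 46)) = (16*21)/(sqrt(-48)) = 336/((4*I*sqrt(3))) = 336*(-I*sqrt(3)/12) = -28*I*sqrt(3)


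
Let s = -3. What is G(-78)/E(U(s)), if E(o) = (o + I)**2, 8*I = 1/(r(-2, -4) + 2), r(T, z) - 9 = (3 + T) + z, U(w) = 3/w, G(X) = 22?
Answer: 90112/3969 ≈ 22.704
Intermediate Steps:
r(T, z) = 12 + T + z (r(T, z) = 9 + ((3 + T) + z) = 9 + (3 + T + z) = 12 + T + z)
I = 1/64 (I = 1/(8*((12 - 2 - 4) + 2)) = 1/(8*(6 + 2)) = (1/8)/8 = (1/8)*(1/8) = 1/64 ≈ 0.015625)
E(o) = (1/64 + o)**2 (E(o) = (o + 1/64)**2 = (1/64 + o)**2)
G(-78)/E(U(s)) = 22/(((1 + 64*(3/(-3)))**2/4096)) = 22/(((1 + 64*(3*(-1/3)))**2/4096)) = 22/(((1 + 64*(-1))**2/4096)) = 22/(((1 - 64)**2/4096)) = 22/(((1/4096)*(-63)**2)) = 22/(((1/4096)*3969)) = 22/(3969/4096) = 22*(4096/3969) = 90112/3969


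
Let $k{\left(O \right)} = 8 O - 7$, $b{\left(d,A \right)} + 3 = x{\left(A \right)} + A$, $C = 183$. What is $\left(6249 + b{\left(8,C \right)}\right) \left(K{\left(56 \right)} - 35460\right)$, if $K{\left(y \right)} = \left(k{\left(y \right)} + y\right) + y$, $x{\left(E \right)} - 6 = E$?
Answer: $-231014526$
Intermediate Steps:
$x{\left(E \right)} = 6 + E$
$b{\left(d,A \right)} = 3 + 2 A$ ($b{\left(d,A \right)} = -3 + \left(\left(6 + A\right) + A\right) = -3 + \left(6 + 2 A\right) = 3 + 2 A$)
$k{\left(O \right)} = -7 + 8 O$
$K{\left(y \right)} = -7 + 10 y$ ($K{\left(y \right)} = \left(\left(-7 + 8 y\right) + y\right) + y = \left(-7 + 9 y\right) + y = -7 + 10 y$)
$\left(6249 + b{\left(8,C \right)}\right) \left(K{\left(56 \right)} - 35460\right) = \left(6249 + \left(3 + 2 \cdot 183\right)\right) \left(\left(-7 + 10 \cdot 56\right) - 35460\right) = \left(6249 + \left(3 + 366\right)\right) \left(\left(-7 + 560\right) - 35460\right) = \left(6249 + 369\right) \left(553 - 35460\right) = 6618 \left(-34907\right) = -231014526$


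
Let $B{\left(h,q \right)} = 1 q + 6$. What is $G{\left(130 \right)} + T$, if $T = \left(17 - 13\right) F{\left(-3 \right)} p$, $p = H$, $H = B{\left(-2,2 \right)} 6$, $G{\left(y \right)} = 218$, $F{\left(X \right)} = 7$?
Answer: $1562$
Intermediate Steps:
$B{\left(h,q \right)} = 6 + q$ ($B{\left(h,q \right)} = q + 6 = 6 + q$)
$H = 48$ ($H = \left(6 + 2\right) 6 = 8 \cdot 6 = 48$)
$p = 48$
$T = 1344$ ($T = \left(17 - 13\right) 7 \cdot 48 = 4 \cdot 7 \cdot 48 = 28 \cdot 48 = 1344$)
$G{\left(130 \right)} + T = 218 + 1344 = 1562$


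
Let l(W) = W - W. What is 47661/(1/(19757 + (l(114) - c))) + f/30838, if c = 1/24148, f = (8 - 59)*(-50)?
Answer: 20623985918293545/21902236 ≈ 9.4164e+8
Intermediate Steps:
f = 2550 (f = -51*(-50) = 2550)
c = 1/24148 ≈ 4.1411e-5
l(W) = 0
47661/(1/(19757 + (l(114) - c))) + f/30838 = 47661/(1/(19757 + (0 - 1*1/24148))) + 2550/30838 = 47661/(1/(19757 + (0 - 1/24148))) + 2550*(1/30838) = 47661/(1/(19757 - 1/24148)) + 75/907 = 47661/(1/(477092035/24148)) + 75/907 = 47661/(24148/477092035) + 75/907 = 47661*(477092035/24148) + 75/907 = 22738683480135/24148 + 75/907 = 20623985918293545/21902236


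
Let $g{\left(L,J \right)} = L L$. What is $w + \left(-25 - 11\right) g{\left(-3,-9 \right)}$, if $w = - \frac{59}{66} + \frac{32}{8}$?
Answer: $- \frac{21179}{66} \approx -320.89$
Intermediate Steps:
$g{\left(L,J \right)} = L^{2}$
$w = \frac{205}{66}$ ($w = \left(-59\right) \frac{1}{66} + 32 \cdot \frac{1}{8} = - \frac{59}{66} + 4 = \frac{205}{66} \approx 3.1061$)
$w + \left(-25 - 11\right) g{\left(-3,-9 \right)} = \frac{205}{66} + \left(-25 - 11\right) \left(-3\right)^{2} = \frac{205}{66} - 324 = - \frac{21179}{66}$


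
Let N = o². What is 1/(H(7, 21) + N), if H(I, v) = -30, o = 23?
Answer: 1/499 ≈ 0.0020040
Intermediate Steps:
N = 529 (N = 23² = 529)
1/(H(7, 21) + N) = 1/(-30 + 529) = 1/499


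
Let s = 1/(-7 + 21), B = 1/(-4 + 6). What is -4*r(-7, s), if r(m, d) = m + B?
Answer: 26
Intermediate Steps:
B = ½ (B = 1/2 = 1*(½) = ½ ≈ 0.50000)
s = 1/14 ≈ 0.071429
r(m, d) = ½ + m (r(m, d) = m + ½ = ½ + m)
-4*r(-7, s) = -4*(½ - 7) = -4*(-13/2) = 26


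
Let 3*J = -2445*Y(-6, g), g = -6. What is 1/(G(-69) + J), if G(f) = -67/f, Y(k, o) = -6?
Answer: 69/337477 ≈ 0.00020446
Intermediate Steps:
J = 4890 (J = (-2445*(-6))/3 = (⅓)*14670 = 4890)
1/(G(-69) + J) = 1/(-67/(-69) + 4890) = 1/(-67*(-1/69) + 4890) = 1/(67/69 + 4890) = 1/(337477/69) = 69/337477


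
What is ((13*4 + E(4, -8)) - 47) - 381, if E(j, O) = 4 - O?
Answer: -364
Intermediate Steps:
((13*4 + E(4, -8)) - 47) - 381 = ((13*4 + (4 - 1*(-8))) - 47) - 381 = ((52 + (4 + 8)) - 47) - 381 = ((52 + 12) - 47) - 381 = (64 - 47) - 381 = 17 - 381 = -364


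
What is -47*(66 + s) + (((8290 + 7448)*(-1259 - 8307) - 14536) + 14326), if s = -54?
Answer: -150550482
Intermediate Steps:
-47*(66 + s) + (((8290 + 7448)*(-1259 - 8307) - 14536) + 14326) = -47*(66 - 54) + (((8290 + 7448)*(-1259 - 8307) - 14536) + 14326) = -47*12 + ((15738*(-9566) - 14536) + 14326) = -564 + ((-150549708 - 14536) + 14326) = -564 + (-150564244 + 14326) = -564 - 150549918 = -150550482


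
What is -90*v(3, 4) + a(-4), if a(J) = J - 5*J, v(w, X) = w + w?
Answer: -524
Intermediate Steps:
v(w, X) = 2*w
a(J) = -4*J (a(J) = J - 5*J = -4*J)
-90*v(3, 4) + a(-4) = -180*3 - 4*(-4) = -90*6 + 16 = -540 + 16 = -524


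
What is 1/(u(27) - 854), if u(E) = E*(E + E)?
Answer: 1/604 ≈ 0.0016556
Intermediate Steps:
u(E) = 2*E² (u(E) = E*(2*E) = 2*E²)
1/(u(27) - 854) = 1/(2*27² - 854) = 1/(2*729 - 854) = 1/(1458 - 854) = 1/604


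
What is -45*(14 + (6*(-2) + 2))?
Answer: -180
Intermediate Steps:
-45*(14 + (6*(-2) + 2)) = -45*(14 + (-12 + 2)) = -45*(14 - 10) = -45*4 = -180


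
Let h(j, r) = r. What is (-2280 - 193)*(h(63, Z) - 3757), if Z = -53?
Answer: 9422130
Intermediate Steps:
(-2280 - 193)*(h(63, Z) - 3757) = (-2280 - 193)*(-53 - 3757) = -2473*(-3810) = 9422130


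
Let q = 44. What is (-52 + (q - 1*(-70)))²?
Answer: 3844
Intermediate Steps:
(-52 + (q - 1*(-70)))² = (-52 + (44 - 1*(-70)))² = (-52 + (44 + 70))² = (-52 + 114)² = 62² = 3844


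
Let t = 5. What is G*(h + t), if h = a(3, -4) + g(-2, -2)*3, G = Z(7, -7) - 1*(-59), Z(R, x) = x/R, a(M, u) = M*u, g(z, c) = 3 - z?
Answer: 464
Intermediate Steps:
G = 58 (G = -7/7 - 1*(-59) = -7*⅐ + 59 = -1 + 59 = 58)
h = 3 (h = 3*(-4) + (3 - 1*(-2))*3 = -12 + (3 + 2)*3 = -12 + 5*3 = -12 + 15 = 3)
G*(h + t) = 58*(3 + 5) = 58*8 = 464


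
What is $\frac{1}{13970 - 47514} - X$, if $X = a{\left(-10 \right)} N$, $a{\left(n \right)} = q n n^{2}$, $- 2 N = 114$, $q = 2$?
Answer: $- \frac{3824016001}{33544} \approx -1.14 \cdot 10^{5}$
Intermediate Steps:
$N = -57$ ($N = \left(- \frac{1}{2}\right) 114 = -57$)
$a{\left(n \right)} = 2 n^{3}$ ($a{\left(n \right)} = 2 n n^{2} = 2 n^{3}$)
$X = 114000$ ($X = 2 \left(-10\right)^{3} \left(-57\right) = 2 \left(-1000\right) \left(-57\right) = \left(-2000\right) \left(-57\right) = 114000$)
$\frac{1}{13970 - 47514} - X = \frac{1}{13970 - 47514} - 114000 = \frac{1}{-33544} - 114000 = - \frac{1}{33544} - 114000 = - \frac{3824016001}{33544}$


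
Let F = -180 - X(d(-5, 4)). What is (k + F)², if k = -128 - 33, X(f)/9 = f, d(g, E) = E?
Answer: 142129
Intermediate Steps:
X(f) = 9*f
F = -216 (F = -180 - 9*4 = -180 - 1*36 = -180 - 36 = -216)
k = -161
(k + F)² = (-161 - 216)² = (-377)² = 142129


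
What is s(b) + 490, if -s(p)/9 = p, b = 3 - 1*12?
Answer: 571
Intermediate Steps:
b = -9 (b = 3 - 12 = -9)
s(p) = -9*p
s(b) + 490 = -9*(-9) + 490 = 81 + 490 = 571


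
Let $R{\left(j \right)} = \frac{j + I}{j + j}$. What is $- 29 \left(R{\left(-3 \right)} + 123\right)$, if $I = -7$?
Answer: $- \frac{10846}{3} \approx -3615.3$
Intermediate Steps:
$R{\left(j \right)} = \frac{-7 + j}{2 j}$ ($R{\left(j \right)} = \frac{j - 7}{j + j} = \frac{-7 + j}{2 j}$)
$- 29 \left(R{\left(-3 \right)} + 123\right) = - 29 \left(\frac{-7 - 3}{2 \left(-3\right)} + 123\right) = - 29 \left(\frac{1}{2} \left(- \frac{1}{3}\right) \left(-10\right) + 123\right) = - 29 \left(\frac{5}{3} + 123\right) = \left(-29\right) \frac{374}{3} = - \frac{10846}{3}$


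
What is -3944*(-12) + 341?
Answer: 47669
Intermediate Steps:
-3944*(-12) + 341 = -232*(-204) + 341 = 47328 + 341 = 47669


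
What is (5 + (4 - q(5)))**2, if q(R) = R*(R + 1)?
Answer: 441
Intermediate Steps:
q(R) = R*(1 + R)
(5 + (4 - q(5)))**2 = (5 + (4 - 5*(1 + 5)))**2 = (5 + (4 - 5*6))**2 = (5 + (4 - 1*30))**2 = (5 + (4 - 30))**2 = (5 - 26)**2 = (-21)**2 = 441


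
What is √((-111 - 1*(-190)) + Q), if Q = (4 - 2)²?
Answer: √83 ≈ 9.1104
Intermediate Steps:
Q = 4 (Q = 2² = 4)
√((-111 - 1*(-190)) + Q) = √((-111 - 1*(-190)) + 4) = √((-111 + 190) + 4) = √(79 + 4) = √83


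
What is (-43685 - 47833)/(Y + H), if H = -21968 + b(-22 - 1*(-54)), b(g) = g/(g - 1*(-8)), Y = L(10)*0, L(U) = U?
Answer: 76265/18306 ≈ 4.1661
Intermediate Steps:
Y = 0 (Y = 10*0 = 0)
b(g) = g/(8 + g) (b(g) = g/(g + 8) = g/(8 + g))
H = -109836/5 (H = -21968 + (-22 - 1*(-54))/(8 + (-22 - 1*(-54))) = -21968 + (-22 + 54)/(8 + (-22 + 54)) = -21968 + 32/(8 + 32) = -21968 + 32/40 = -21968 + 32*(1/40) = -21968 + 4/5 = -109836/5 ≈ -21967.)
(-43685 - 47833)/(Y + H) = (-43685 - 47833)/(0 - 109836/5) = -91518/(-109836/5) = -91518*(-5/109836) = 76265/18306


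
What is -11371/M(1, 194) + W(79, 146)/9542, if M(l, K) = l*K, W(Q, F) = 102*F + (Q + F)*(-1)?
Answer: -26414171/462787 ≈ -57.076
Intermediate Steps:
W(Q, F) = -Q + 101*F (W(Q, F) = 102*F + (F + Q)*(-1) = 102*F + (-F - Q) = -Q + 101*F)
M(l, K) = K*l
-11371/M(1, 194) + W(79, 146)/9542 = -11371/(194*1) + (-1*79 + 101*146)/9542 = -11371/194 + (-79 + 14746)*(1/9542) = -11371*1/194 + 14667*(1/9542) = -11371/194 + 14667/9542 = -26414171/462787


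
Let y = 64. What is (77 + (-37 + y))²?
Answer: 10816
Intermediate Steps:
(77 + (-37 + y))² = (77 + (-37 + 64))² = (77 + 27)² = 104² = 10816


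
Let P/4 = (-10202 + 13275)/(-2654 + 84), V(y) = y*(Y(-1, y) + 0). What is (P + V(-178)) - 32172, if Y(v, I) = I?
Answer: -633226/1285 ≈ -492.78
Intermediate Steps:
V(y) = y² (V(y) = y*(y + 0) = y*y = y²)
P = -6146/1285 (P = 4*((-10202 + 13275)/(-2654 + 84)) = 4*(3073/(-2570)) = 4*(3073*(-1/2570)) = 4*(-3073/2570) = -6146/1285 ≈ -4.7829)
(P + V(-178)) - 32172 = (-6146/1285 + (-178)²) - 32172 = (-6146/1285 + 31684) - 32172 = 40707794/1285 - 32172 = -633226/1285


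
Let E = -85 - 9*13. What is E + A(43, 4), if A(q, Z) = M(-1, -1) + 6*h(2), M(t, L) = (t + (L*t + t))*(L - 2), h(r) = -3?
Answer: -217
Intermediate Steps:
M(t, L) = (-2 + L)*(2*t + L*t) (M(t, L) = (t + (t + L*t))*(-2 + L) = (2*t + L*t)*(-2 + L) = (-2 + L)*(2*t + L*t))
A(q, Z) = -15 (A(q, Z) = -(-4 + (-1)²) + 6*(-3) = -(-4 + 1) - 18 = -1*(-3) - 18 = 3 - 18 = -15)
E = -202 (E = -85 - 117 = -202)
E + A(43, 4) = -202 - 15 = -217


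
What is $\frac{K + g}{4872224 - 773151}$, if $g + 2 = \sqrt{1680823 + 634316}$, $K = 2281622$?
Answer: $\frac{207420}{372643} + \frac{\sqrt{2315139}}{4099073} \approx 0.55699$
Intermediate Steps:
$g = -2 + \sqrt{2315139}$ ($g = -2 + \sqrt{1680823 + 634316} = -2 + \sqrt{2315139} \approx 1519.6$)
$\frac{K + g}{4872224 - 773151} = \frac{2281622 - \left(2 - \sqrt{2315139}\right)}{4872224 - 773151} = \frac{2281620 + \sqrt{2315139}}{4099073} = \left(2281620 + \sqrt{2315139}\right) \frac{1}{4099073} = \frac{207420}{372643} + \frac{\sqrt{2315139}}{4099073}$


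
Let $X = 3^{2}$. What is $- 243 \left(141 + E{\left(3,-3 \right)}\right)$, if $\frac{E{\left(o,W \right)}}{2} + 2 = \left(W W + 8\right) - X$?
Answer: $-37179$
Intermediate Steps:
$X = 9$
$E{\left(o,W \right)} = -6 + 2 W^{2}$ ($E{\left(o,W \right)} = -4 + 2 \left(\left(W W + 8\right) - 9\right) = -4 + 2 \left(\left(W^{2} + 8\right) - 9\right) = -4 + 2 \left(\left(8 + W^{2}\right) - 9\right) = -4 + 2 \left(-1 + W^{2}\right) = -4 + \left(-2 + 2 W^{2}\right) = -6 + 2 W^{2}$)
$- 243 \left(141 + E{\left(3,-3 \right)}\right) = - 243 \left(141 - \left(6 - 2 \left(-3\right)^{2}\right)\right) = - 243 \left(141 + \left(-6 + 2 \cdot 9\right)\right) = - 243 \left(141 + \left(-6 + 18\right)\right) = - 243 \left(141 + 12\right) = \left(-243\right) 153 = -37179$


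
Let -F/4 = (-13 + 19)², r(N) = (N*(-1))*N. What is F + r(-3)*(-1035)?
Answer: 9171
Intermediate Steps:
r(N) = -N² (r(N) = (-N)*N = -N²)
F = -144 (F = -4*(-13 + 19)² = -4*6² = -4*36 = -144)
F + r(-3)*(-1035) = -144 - 1*(-3)²*(-1035) = -144 - 1*9*(-1035) = -144 - 9*(-1035) = -144 + 9315 = 9171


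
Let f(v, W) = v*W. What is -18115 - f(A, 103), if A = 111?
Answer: -29548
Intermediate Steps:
f(v, W) = W*v
-18115 - f(A, 103) = -18115 - 103*111 = -18115 - 1*11433 = -18115 - 11433 = -29548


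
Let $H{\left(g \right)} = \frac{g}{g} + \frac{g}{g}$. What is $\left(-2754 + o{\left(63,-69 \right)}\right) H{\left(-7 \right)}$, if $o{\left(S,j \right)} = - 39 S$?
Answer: $-10422$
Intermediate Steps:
$H{\left(g \right)} = 2$ ($H{\left(g \right)} = 1 + 1 = 2$)
$\left(-2754 + o{\left(63,-69 \right)}\right) H{\left(-7 \right)} = \left(-2754 - 2457\right) 2 = \left(-5211\right) 2 = -10422$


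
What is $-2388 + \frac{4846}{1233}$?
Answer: $- \frac{2939558}{1233} \approx -2384.1$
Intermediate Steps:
$-2388 + \frac{4846}{1233} = - \frac{2939558}{1233}$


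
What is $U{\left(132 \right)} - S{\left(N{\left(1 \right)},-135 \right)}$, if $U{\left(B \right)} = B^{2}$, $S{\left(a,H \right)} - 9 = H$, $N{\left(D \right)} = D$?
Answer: $17550$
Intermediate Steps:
$S{\left(a,H \right)} = 9 + H$
$U{\left(132 \right)} - S{\left(N{\left(1 \right)},-135 \right)} = 132^{2} - \left(9 - 135\right) = 17424 - -126 = 17424 + 126 = 17550$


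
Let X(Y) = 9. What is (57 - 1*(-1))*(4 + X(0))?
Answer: 754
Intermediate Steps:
(57 - 1*(-1))*(4 + X(0)) = (57 - 1*(-1))*(4 + 9) = (57 + 1)*13 = 58*13 = 754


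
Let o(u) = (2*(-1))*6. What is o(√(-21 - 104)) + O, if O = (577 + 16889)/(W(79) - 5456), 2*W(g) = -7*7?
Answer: -166464/10961 ≈ -15.187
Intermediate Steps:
W(g) = -49/2 (W(g) = (-7*7)/2 = (½)*(-49) = -49/2)
O = -34932/10961 (O = (577 + 16889)/(-49/2 - 5456) = 17466/(-10961/2) = 17466*(-2/10961) = -34932/10961 ≈ -3.1869)
o(u) = -12 (o(u) = -2*6 = -12)
o(√(-21 - 104)) + O = -12 - 34932/10961 = -166464/10961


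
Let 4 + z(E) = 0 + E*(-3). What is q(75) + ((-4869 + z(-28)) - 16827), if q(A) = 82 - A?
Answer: -21609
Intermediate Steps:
z(E) = -4 - 3*E (z(E) = -4 + (0 + E*(-3)) = -4 + (0 - 3*E) = -4 - 3*E)
q(75) + ((-4869 + z(-28)) - 16827) = (82 - 1*75) + ((-4869 + (-4 - 3*(-28))) - 16827) = (82 - 75) + ((-4869 + (-4 + 84)) - 16827) = 7 + ((-4869 + 80) - 16827) = 7 + (-4789 - 16827) = 7 - 21616 = -21609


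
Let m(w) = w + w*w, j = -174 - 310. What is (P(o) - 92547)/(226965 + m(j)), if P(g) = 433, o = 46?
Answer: -92114/460737 ≈ -0.19993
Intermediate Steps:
j = -484
m(w) = w + w²
(P(o) - 92547)/(226965 + m(j)) = (433 - 92547)/(226965 - 484*(1 - 484)) = -92114/(226965 - 484*(-483)) = -92114/(226965 + 233772) = -92114/460737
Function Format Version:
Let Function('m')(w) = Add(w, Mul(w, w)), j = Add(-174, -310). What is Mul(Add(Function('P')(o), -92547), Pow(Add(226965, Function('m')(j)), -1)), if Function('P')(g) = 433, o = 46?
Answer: Rational(-92114, 460737) ≈ -0.19993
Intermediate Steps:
j = -484
Function('m')(w) = Add(w, Pow(w, 2))
Mul(Add(Function('P')(o), -92547), Pow(Add(226965, Function('m')(j)), -1)) = Mul(Add(433, -92547), Pow(Add(226965, Mul(-484, Add(1, -484))), -1)) = Mul(-92114, Pow(Add(226965, Mul(-484, -483)), -1)) = Mul(-92114, Pow(Add(226965, 233772), -1)) = Mul(-92114, Pow(460737, -1)) = Mul(-92114, Rational(1, 460737)) = Rational(-92114, 460737)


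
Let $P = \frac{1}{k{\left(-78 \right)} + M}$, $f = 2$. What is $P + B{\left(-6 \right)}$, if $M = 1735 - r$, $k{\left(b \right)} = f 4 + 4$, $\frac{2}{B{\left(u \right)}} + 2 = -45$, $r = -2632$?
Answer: $- \frac{8711}{205813} \approx -0.042325$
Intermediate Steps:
$B{\left(u \right)} = - \frac{2}{47}$ ($B{\left(u \right)} = \frac{2}{-2 - 45} = \frac{2}{-47} = 2 \left(- \frac{1}{47}\right) = - \frac{2}{47}$)
$k{\left(b \right)} = 12$ ($k{\left(b \right)} = 2 \cdot 4 + 4 = 8 + 4 = 12$)
$M = 4367$ ($M = 1735 - -2632 = 1735 + 2632 = 4367$)
$P = \frac{1}{4379}$ ($P = \frac{1}{12 + 4367} = \frac{1}{4379} \approx 0.00022836$)
$P + B{\left(-6 \right)} = \frac{1}{4379} - \frac{2}{47} = - \frac{8711}{205813}$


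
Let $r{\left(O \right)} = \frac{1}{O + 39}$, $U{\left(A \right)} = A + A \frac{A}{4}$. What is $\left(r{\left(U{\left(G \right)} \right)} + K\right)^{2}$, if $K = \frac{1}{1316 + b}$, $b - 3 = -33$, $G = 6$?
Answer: $\frac{112225}{301404321} \approx 0.00037234$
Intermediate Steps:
$b = -30$ ($b = 3 - 33 = -30$)
$U{\left(A \right)} = A + \frac{A^{2}}{4}$ ($U{\left(A \right)} = A + A A \frac{1}{4} = A + A \frac{A}{4} = A + \frac{A^{2}}{4}$)
$r{\left(O \right)} = \frac{1}{39 + O}$
$K = \frac{1}{1286}$ ($K = \frac{1}{1316 - 30} = \frac{1}{1286} \approx 0.0007776$)
$\left(r{\left(U{\left(G \right)} \right)} + K\right)^{2} = \left(\frac{1}{39 + \frac{1}{4} \cdot 6 \left(4 + 6\right)} + \frac{1}{1286}\right)^{2} = \left(\frac{1}{39 + \frac{1}{4} \cdot 6 \cdot 10} + \frac{1}{1286}\right)^{2} = \left(\frac{1}{39 + 15} + \frac{1}{1286}\right)^{2} = \left(\frac{1}{54} + \frac{1}{1286}\right)^{2} = \left(\frac{335}{17361}\right)^{2} = \frac{112225}{301404321}$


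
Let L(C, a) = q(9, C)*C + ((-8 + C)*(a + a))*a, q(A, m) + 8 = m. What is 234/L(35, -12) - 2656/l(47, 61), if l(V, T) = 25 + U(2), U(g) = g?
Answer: -857654/8721 ≈ -98.344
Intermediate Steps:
q(A, m) = -8 + m
L(C, a) = C*(-8 + C) + 2*a**2*(-8 + C) (L(C, a) = (-8 + C)*C + ((-8 + C)*(a + a))*a = C*(-8 + C) + ((-8 + C)*(2*a))*a = C*(-8 + C) + (2*a*(-8 + C))*a = C*(-8 + C) + 2*a**2*(-8 + C))
l(V, T) = 27 (l(V, T) = 25 + 2 = 27)
234/L(35, -12) - 2656/l(47, 61) = 234/(-16*(-12)**2 + 35*(-8 + 35) + 2*35*(-12)**2) - 2656/27 = 234/(-16*144 + 35*27 + 2*35*144) - 2656*1/27 = 234/(-2304 + 945 + 10080) - 2656/27 = 234/8721 - 2656/27 = 234*(1/8721) - 2656/27 = 26/969 - 2656/27 = -857654/8721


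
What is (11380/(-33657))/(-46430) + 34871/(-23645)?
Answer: -5449245117811/3694991168895 ≈ -1.4748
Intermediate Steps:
(11380/(-33657))/(-46430) + 34871/(-23645) = (11380*(-1/33657))*(-1/46430) + 34871*(-1/23645) = -11380/33657*(-1/46430) - 34871/23645 = 1138/156269451 - 34871/23645 = -5449245117811/3694991168895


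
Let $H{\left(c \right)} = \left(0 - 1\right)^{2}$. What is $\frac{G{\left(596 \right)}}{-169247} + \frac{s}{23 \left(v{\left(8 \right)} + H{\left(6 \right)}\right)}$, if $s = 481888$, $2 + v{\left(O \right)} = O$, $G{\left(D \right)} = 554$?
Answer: $\frac{294433246}{98371} \approx 2993.1$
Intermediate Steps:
$v{\left(O \right)} = -2 + O$
$H{\left(c \right)} = 1$ ($H{\left(c \right)} = \left(-1\right)^{2} = 1$)
$\frac{G{\left(596 \right)}}{-169247} + \frac{s}{23 \left(v{\left(8 \right)} + H{\left(6 \right)}\right)} = \frac{554}{-169247} + \frac{481888}{23 \left(\left(-2 + 8\right) + 1\right)} = 554 \left(- \frac{1}{169247}\right) + \frac{481888}{23 \left(6 + 1\right)} = - \frac{2}{611} + \frac{481888}{23 \cdot 7} = - \frac{2}{611} + \frac{481888}{161} = \frac{294433246}{98371}$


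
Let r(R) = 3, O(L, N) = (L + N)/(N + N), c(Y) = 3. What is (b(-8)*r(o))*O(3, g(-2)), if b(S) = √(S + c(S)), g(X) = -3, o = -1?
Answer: 0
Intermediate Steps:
O(L, N) = (L + N)/(2*N) (O(L, N) = (L + N)/((2*N)) = (L + N)*(1/(2*N)) = (L + N)/(2*N))
b(S) = √(3 + S) (b(S) = √(S + 3) = √(3 + S))
(b(-8)*r(o))*O(3, g(-2)) = (√(3 - 8)*3)*((½)*(3 - 3)/(-3)) = (√(-5)*3)*((½)*(-⅓)*0) = ((I*√5)*3)*0 = (3*I*√5)*0 = 0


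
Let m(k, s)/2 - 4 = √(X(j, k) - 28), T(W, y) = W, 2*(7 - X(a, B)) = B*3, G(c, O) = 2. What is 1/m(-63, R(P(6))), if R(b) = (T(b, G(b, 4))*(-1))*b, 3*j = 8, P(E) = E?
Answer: -4/115 + 7*√6/230 ≈ 0.039767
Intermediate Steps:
j = 8/3 (j = (⅓)*8 = 8/3 ≈ 2.6667)
X(a, B) = 7 - 3*B/2 (X(a, B) = 7 - B*3/2 = 7 - 3*B/2)
R(b) = -b² (R(b) = (b*(-1))*b = (-b)*b = -b²)
m(k, s) = 8 + 2*√(-21 - 3*k/2) (m(k, s) = 8 + 2*√((7 - 3*k/2) - 28) = 8 + 2*√(-21 - 3*k/2))
1/m(-63, R(P(6))) = 1/(8 + √(-84 - 6*(-63))) = 1/(8 + √(-84 + 378)) = 1/(8 + √294) = 1/(8 + 7*√6)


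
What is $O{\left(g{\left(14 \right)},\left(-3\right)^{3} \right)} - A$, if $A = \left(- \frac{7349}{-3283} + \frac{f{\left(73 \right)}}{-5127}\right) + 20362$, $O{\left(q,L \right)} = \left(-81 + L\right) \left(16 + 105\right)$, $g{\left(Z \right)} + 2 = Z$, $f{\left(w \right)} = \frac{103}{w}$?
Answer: $- \frac{41079250676420}{1228731693} \approx -33432.0$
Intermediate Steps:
$g{\left(Z \right)} = -2 + Z$
$O{\left(q,L \right)} = -9801 + 121 L$ ($O{\left(q,L \right)} = \left(-81 + L\right) 121 = -9801 + 121 L$)
$A = \frac{25022184912296}{1228731693}$ ($A = \left(- \frac{7349}{-3283} + \frac{103 \cdot \frac{1}{73}}{-5127}\right) + 20362 = \left(\left(-7349\right) \left(- \frac{1}{3283}\right) + 103 \cdot \frac{1}{73} \left(- \frac{1}{5127}\right)\right) + 20362 = \left(\frac{7349}{3283} + \frac{103}{73} \left(- \frac{1}{5127}\right)\right) + 20362 = \left(\frac{7349}{3283} - \frac{103}{374271}\right) + 20362 = \frac{2750179430}{1228731693} + 20362 = \frac{25022184912296}{1228731693} \approx 20364.0$)
$O{\left(g{\left(14 \right)},\left(-3\right)^{3} \right)} - A = \left(-9801 + 121 \left(-3\right)^{3}\right) - \frac{25022184912296}{1228731693} = \left(-9801 + 121 \left(-27\right)\right) - \frac{25022184912296}{1228731693} = \left(-9801 - 3267\right) - \frac{25022184912296}{1228731693} = -13068 - \frac{25022184912296}{1228731693} = - \frac{41079250676420}{1228731693}$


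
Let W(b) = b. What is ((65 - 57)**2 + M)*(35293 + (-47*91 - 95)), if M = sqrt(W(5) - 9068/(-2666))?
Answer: 1978944 + 30921*sqrt(14928267)/1333 ≈ 2.0686e+6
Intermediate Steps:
M = sqrt(14928267)/1333 (M = sqrt(5 - 9068/(-2666)) = sqrt(5 - 9068*(-1/2666)) = sqrt(5 + 4534/1333) = sqrt(11199/1333) = sqrt(14928267)/1333 ≈ 2.8985)
((65 - 57)**2 + M)*(35293 + (-47*91 - 95)) = ((65 - 57)**2 + sqrt(14928267)/1333)*(35293 + (-47*91 - 95)) = (8**2 + sqrt(14928267)/1333)*(35293 + (-4277 - 95)) = (64 + sqrt(14928267)/1333)*(35293 - 4372) = (64 + sqrt(14928267)/1333)*30921 = 1978944 + 30921*sqrt(14928267)/1333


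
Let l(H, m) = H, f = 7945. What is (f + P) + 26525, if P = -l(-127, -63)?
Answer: 34597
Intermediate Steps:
P = 127 (P = -1*(-127) = 127)
(f + P) + 26525 = (7945 + 127) + 26525 = 8072 + 26525 = 34597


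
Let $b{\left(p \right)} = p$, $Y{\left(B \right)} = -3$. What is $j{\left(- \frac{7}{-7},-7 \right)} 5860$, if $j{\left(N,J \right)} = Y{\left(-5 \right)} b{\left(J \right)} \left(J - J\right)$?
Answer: $0$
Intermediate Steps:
$j{\left(N,J \right)} = 0$ ($j{\left(N,J \right)} = - 3 J \left(J - J\right) = - 3 J 0 = 0$)
$j{\left(- \frac{7}{-7},-7 \right)} 5860 = 0 \cdot 5860 = 0$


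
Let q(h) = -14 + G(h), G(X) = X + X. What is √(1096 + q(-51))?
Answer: 14*√5 ≈ 31.305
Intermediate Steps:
G(X) = 2*X
q(h) = -14 + 2*h
√(1096 + q(-51)) = √(1096 + (-14 + 2*(-51))) = √(1096 + (-14 - 102)) = √(1096 - 116) = √980 = 14*√5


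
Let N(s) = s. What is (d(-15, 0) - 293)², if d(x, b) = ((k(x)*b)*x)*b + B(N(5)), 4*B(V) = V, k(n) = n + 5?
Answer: 1361889/16 ≈ 85118.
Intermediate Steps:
k(n) = 5 + n
B(V) = V/4
d(x, b) = 5/4 + x*b²*(5 + x) (d(x, b) = (((5 + x)*b)*x)*b + (¼)*5 = ((b*(5 + x))*x)*b + 5/4 = (b*x*(5 + x))*b + 5/4 = x*b²*(5 + x) + 5/4 = 5/4 + x*b²*(5 + x))
(d(-15, 0) - 293)² = ((5/4 - 15*0²*(5 - 15)) - 293)² = ((5/4 - 15*0*(-10)) - 293)² = ((5/4 + 0) - 293)² = (5/4 - 293)² = (-1167/4)² = 1361889/16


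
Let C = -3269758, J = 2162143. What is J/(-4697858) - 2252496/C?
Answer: 1756110991087/7680429389182 ≈ 0.22865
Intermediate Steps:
J/(-4697858) - 2252496/C = 2162143/(-4697858) - 2252496/(-3269758) = 2162143*(-1/4697858) - 2252496*(-1/3269758) = -2162143/4697858 + 1126248/1634879 = 1756110991087/7680429389182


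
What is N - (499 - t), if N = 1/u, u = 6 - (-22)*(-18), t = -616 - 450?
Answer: -610351/390 ≈ -1565.0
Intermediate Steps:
t = -1066
u = -390 (u = 6 - 22*18 = 6 - 396 = -390)
N = -1/390 (N = 1/(-390) = -1/390 ≈ -0.0025641)
N - (499 - t) = -1/390 - (499 - 1*(-1066)) = -1/390 - (499 + 1066) = -1/390 - 1*1565 = -1/390 - 1565 = -610351/390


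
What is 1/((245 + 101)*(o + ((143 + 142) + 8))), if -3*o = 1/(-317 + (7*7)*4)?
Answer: 363/36800560 ≈ 9.8640e-6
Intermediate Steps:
o = 1/363 (o = -1/(3*(-317 + (7*7)*4)) = -1/(3*(-317 + 49*4)) = -1/(3*(-317 + 196)) = -1/3/(-121) = -1/3*(-1/121) = 1/363 ≈ 0.0027548)
1/((245 + 101)*(o + ((143 + 142) + 8))) = 1/((245 + 101)*(1/363 + ((143 + 142) + 8))) = 1/(346*(1/363 + (285 + 8))) = 1/(346*(1/363 + 293)) = 1/(346*(106360/363)) = 1/(36800560/363) = 363/36800560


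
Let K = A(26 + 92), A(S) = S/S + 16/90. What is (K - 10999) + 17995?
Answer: 314873/45 ≈ 6997.2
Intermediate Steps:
A(S) = 53/45 (A(S) = 1 + 16*(1/90) = 1 + 8/45 = 53/45)
K = 53/45 ≈ 1.1778
(K - 10999) + 17995 = (53/45 - 10999) + 17995 = -494902/45 + 17995 = 314873/45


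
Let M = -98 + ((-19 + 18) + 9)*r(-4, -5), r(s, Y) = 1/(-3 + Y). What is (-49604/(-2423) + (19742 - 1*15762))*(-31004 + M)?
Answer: -301485857832/2423 ≈ -1.2443e+8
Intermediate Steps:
M = -99 (M = -98 + ((-19 + 18) + 9)/(-3 - 5) = -98 + (-1 + 9)/(-8) = -98 + 8*(-⅛) = -98 - 1 = -99)
(-49604/(-2423) + (19742 - 1*15762))*(-31004 + M) = (-49604/(-2423) + (19742 - 1*15762))*(-31004 - 99) = (-49604*(-1/2423) + (19742 - 15762))*(-31103) = (49604/2423 + 3980)*(-31103) = (9693144/2423)*(-31103) = -301485857832/2423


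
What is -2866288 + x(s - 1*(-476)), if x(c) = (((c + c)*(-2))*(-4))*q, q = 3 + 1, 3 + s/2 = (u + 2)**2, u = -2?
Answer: -2836208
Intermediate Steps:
s = -6 (s = -6 + 2*(-2 + 2)**2 = -6 + 2*0**2 = -6 + 2*0 = -6 + 0 = -6)
q = 4
x(c) = 64*c (x(c) = (((c + c)*(-2))*(-4))*4 = (((2*c)*(-2))*(-4))*4 = (-4*c*(-4))*4 = (16*c)*4 = 64*c)
-2866288 + x(s - 1*(-476)) = -2866288 + 64*(-6 - 1*(-476)) = -2866288 + 64*(-6 + 476) = -2866288 + 64*470 = -2866288 + 30080 = -2836208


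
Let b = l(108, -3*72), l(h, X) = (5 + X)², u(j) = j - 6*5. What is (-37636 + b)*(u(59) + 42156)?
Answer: 290443725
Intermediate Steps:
u(j) = -30 + j (u(j) = j - 30 = -30 + j)
b = 44521 (b = (5 - 3*72)² = (5 - 216)² = (-211)² = 44521)
(-37636 + b)*(u(59) + 42156) = (-37636 + 44521)*((-30 + 59) + 42156) = 6885*(29 + 42156) = 6885*42185 = 290443725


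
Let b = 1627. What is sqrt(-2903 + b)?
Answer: 2*I*sqrt(319) ≈ 35.721*I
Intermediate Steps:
sqrt(-2903 + b) = sqrt(-2903 + 1627) = sqrt(-1276) = 2*I*sqrt(319)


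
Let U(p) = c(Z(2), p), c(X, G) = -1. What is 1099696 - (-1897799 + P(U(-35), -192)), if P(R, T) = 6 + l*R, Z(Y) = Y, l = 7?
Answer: 2997496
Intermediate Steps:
U(p) = -1
P(R, T) = 6 + 7*R
1099696 - (-1897799 + P(U(-35), -192)) = 1099696 - (-1897799 + (6 + 7*(-1))) = 1099696 - (-1897799 + (6 - 7)) = 1099696 - (-1897799 - 1) = 1099696 - 1*(-1897800) = 1099696 + 1897800 = 2997496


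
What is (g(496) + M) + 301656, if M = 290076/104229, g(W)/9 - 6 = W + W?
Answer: 10792592726/34743 ≈ 3.1064e+5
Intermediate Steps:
g(W) = 54 + 18*W (g(W) = 54 + 9*(W + W) = 54 + 9*(2*W) = 54 + 18*W)
M = 96692/34743 (M = 290076*(1/104229) = 96692/34743 ≈ 2.7831)
(g(496) + M) + 301656 = ((54 + 18*496) + 96692/34743) + 301656 = ((54 + 8928) + 96692/34743) + 301656 = (8982 + 96692/34743) + 301656 = 312158318/34743 + 301656 = 10792592726/34743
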